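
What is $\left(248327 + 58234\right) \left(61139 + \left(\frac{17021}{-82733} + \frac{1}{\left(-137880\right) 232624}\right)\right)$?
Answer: $\frac{2368367242307075640058567}{126361645253760} \approx 1.8743 \cdot 10^{10}$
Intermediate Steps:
$\left(248327 + 58234\right) \left(61139 + \left(\frac{17021}{-82733} + \frac{1}{\left(-137880\right) 232624}\right)\right) = 306561 \left(61139 + \left(17021 \left(- \frac{1}{82733}\right) - \frac{1}{32074197120}\right)\right) = 306561 \left(61139 - \frac{77990701323179}{379084935761280}\right) = 306561 \cdot \frac{23176795896807574741}{379084935761280} = \frac{2368367242307075640058567}{126361645253760}$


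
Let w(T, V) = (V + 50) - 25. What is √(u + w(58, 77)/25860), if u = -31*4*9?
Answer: I*√20730854330/4310 ≈ 33.407*I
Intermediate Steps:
u = -1116 (u = -124*9 = -1116)
w(T, V) = 25 + V (w(T, V) = (50 + V) - 25 = 25 + V)
√(u + w(58, 77)/25860) = √(-1116 + (25 + 77)/25860) = √(-1116 + 102*(1/25860)) = √(-1116 + 17/4310) = √(-4809943/4310) = I*√20730854330/4310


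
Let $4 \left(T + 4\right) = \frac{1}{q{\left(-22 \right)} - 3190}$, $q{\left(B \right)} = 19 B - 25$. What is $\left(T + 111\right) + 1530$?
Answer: $\frac{23788883}{14532} \approx 1637.0$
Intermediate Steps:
$q{\left(B \right)} = -25 + 19 B$
$T = - \frac{58129}{14532}$ ($T = -4 + \frac{1}{4 \left(\left(-25 + 19 \left(-22\right)\right) - 3190\right)} = -4 + \frac{1}{4 \left(\left(-25 - 418\right) - 3190\right)} = -4 + \frac{1}{4 \left(-443 - 3190\right)} = -4 + \frac{1}{4 \left(-3633\right)} = -4 + \frac{1}{4} \left(- \frac{1}{3633}\right) = -4 - \frac{1}{14532} = - \frac{58129}{14532} \approx -4.0001$)
$\left(T + 111\right) + 1530 = \left(- \frac{58129}{14532} + 111\right) + 1530 = \frac{1554923}{14532} + 1530 = \frac{23788883}{14532}$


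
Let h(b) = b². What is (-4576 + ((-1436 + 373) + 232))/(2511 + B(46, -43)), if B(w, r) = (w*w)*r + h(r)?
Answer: 5407/86628 ≈ 0.062416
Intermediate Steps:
B(w, r) = r² + r*w² (B(w, r) = (w*w)*r + r² = w²*r + r² = r*w² + r² = r² + r*w²)
(-4576 + ((-1436 + 373) + 232))/(2511 + B(46, -43)) = (-4576 + ((-1436 + 373) + 232))/(2511 - 43*(-43 + 46²)) = (-4576 + (-1063 + 232))/(2511 - 43*(-43 + 2116)) = (-4576 - 831)/(2511 - 43*2073) = -5407/(2511 - 89139) = -5407/(-86628) = -5407*(-1/86628) = 5407/86628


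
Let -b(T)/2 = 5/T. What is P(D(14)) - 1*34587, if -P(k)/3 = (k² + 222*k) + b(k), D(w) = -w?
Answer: -180972/7 ≈ -25853.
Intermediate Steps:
b(T) = -10/T
P(k) = -666*k - 3*k² + 30/k (P(k) = -3*((k² + 222*k) - 10/k) = -3*(k² - 10/k + 222*k) = -666*k - 3*k² + 30/k)
P(D(14)) - 1*34587 = 3*(10 - (-1*14)²*(222 - 1*14))/((-1*14)) - 1*34587 = 3*(10 - 1*(-14)²*(222 - 14))/(-14) - 34587 = 3*(-1/14)*(10 - 1*196*208) - 34587 = 3*(-1/14)*(10 - 40768) - 34587 = 3*(-1/14)*(-40758) - 34587 = 61137/7 - 34587 = -180972/7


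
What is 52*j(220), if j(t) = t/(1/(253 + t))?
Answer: 5411120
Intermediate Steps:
j(t) = t*(253 + t)
52*j(220) = 52*(220*(253 + 220)) = 52*(220*473) = 52*104060 = 5411120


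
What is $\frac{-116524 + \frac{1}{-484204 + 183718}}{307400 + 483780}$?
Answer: $- \frac{7002766133}{47547702696} \approx -0.14728$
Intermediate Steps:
$\frac{-116524 + \frac{1}{-484204 + 183718}}{307400 + 483780} = \frac{-116524 + \frac{1}{-300486}}{791180} = \left(-116524 - \frac{1}{300486}\right) \frac{1}{791180} = \left(- \frac{35013830665}{300486}\right) \frac{1}{791180} = - \frac{7002766133}{47547702696}$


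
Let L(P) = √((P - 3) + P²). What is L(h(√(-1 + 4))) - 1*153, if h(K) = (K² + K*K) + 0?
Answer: -153 + √39 ≈ -146.75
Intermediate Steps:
h(K) = 2*K² (h(K) = (K² + K²) + 0 = 2*K² + 0 = 2*K²)
L(P) = √(-3 + P + P²) (L(P) = √((-3 + P) + P²) = √(-3 + P + P²))
L(h(√(-1 + 4))) - 1*153 = √(-3 + 2*(√(-1 + 4))² + (2*(√(-1 + 4))²)²) - 1*153 = √(-3 + 2*(√3)² + (2*(√3)²)²) - 153 = √(-3 + 2*3 + (2*3)²) - 153 = √(-3 + 6 + 6²) - 153 = √(-3 + 6 + 36) - 153 = √39 - 153 = -153 + √39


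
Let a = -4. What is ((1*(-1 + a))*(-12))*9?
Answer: 540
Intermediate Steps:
((1*(-1 + a))*(-12))*9 = ((1*(-1 - 4))*(-12))*9 = ((1*(-5))*(-12))*9 = -5*(-12)*9 = 60*9 = 540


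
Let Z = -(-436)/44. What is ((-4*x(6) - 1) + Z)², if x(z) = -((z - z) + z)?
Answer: 131044/121 ≈ 1083.0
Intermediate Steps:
x(z) = -z (x(z) = -(0 + z) = -z)
Z = 109/11 (Z = -(-436)/44 = -1*(-109/11) = 109/11 ≈ 9.9091)
((-4*x(6) - 1) + Z)² = ((-(-4)*6 - 1) + 109/11)² = ((-4*(-6) - 1) + 109/11)² = ((24 - 1) + 109/11)² = (23 + 109/11)² = (362/11)² = 131044/121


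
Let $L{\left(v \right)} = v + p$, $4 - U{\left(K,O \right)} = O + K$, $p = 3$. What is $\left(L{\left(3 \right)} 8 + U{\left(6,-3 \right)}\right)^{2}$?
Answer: $2401$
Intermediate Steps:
$U{\left(K,O \right)} = 4 - K - O$ ($U{\left(K,O \right)} = 4 - \left(O + K\right) = 4 - \left(K + O\right) = 4 - K - O$)
$L{\left(v \right)} = 3 + v$ ($L{\left(v \right)} = v + 3 = 3 + v$)
$\left(L{\left(3 \right)} 8 + U{\left(6,-3 \right)}\right)^{2} = \left(\left(3 + 3\right) 8 - -1\right)^{2} = \left(6 \cdot 8 + \left(4 - 6 + 3\right)\right)^{2} = \left(48 + 1\right)^{2} = 49^{2} = 2401$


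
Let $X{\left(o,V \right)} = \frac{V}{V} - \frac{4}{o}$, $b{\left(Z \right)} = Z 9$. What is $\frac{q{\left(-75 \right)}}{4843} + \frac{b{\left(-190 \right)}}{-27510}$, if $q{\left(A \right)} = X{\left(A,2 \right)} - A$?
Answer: $\frac{25934393}{333077325} \approx 0.077863$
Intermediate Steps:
$b{\left(Z \right)} = 9 Z$
$X{\left(o,V \right)} = 1 - \frac{4}{o}$
$q{\left(A \right)} = - A + \frac{-4 + A}{A}$ ($q{\left(A \right)} = \frac{-4 + A}{A} - A = - A + \frac{-4 + A}{A}$)
$\frac{q{\left(-75 \right)}}{4843} + \frac{b{\left(-190 \right)}}{-27510} = \frac{1 - -75 - \frac{4}{-75}}{4843} + \frac{9 \left(-190\right)}{-27510} = \left(1 + 75 - - \frac{4}{75}\right) \frac{1}{4843} - - \frac{57}{917} = \left(1 + 75 + \frac{4}{75}\right) \frac{1}{4843} + \frac{57}{917} = \frac{5704}{75} \cdot \frac{1}{4843} + \frac{57}{917} = \frac{5704}{363225} + \frac{57}{917} = \frac{25934393}{333077325}$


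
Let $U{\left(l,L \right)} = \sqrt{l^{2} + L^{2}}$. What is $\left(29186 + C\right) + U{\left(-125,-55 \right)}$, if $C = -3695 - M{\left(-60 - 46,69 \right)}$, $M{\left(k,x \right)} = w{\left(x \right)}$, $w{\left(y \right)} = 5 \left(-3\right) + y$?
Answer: $25437 + 5 \sqrt{746} \approx 25574.0$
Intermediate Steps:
$w{\left(y \right)} = -15 + y$
$M{\left(k,x \right)} = -15 + x$
$C = -3749$ ($C = -3695 - \left(-15 + 69\right) = -3695 - 54 = -3749$)
$U{\left(l,L \right)} = \sqrt{L^{2} + l^{2}}$
$\left(29186 + C\right) + U{\left(-125,-55 \right)} = \left(29186 - 3749\right) + \sqrt{\left(-55\right)^{2} + \left(-125\right)^{2}} = 25437 + \sqrt{3025 + 15625} = 25437 + \sqrt{18650} = 25437 + 5 \sqrt{746}$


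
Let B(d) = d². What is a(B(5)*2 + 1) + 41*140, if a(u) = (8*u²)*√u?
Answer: 5740 + 20808*√51 ≈ 1.5434e+5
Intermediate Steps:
a(u) = 8*u^(5/2)
a(B(5)*2 + 1) + 41*140 = 8*(5²*2 + 1)^(5/2) + 41*140 = 8*(25*2 + 1)^(5/2) + 5740 = 8*(50 + 1)^(5/2) + 5740 = 8*51^(5/2) + 5740 = 8*(2601*√51) + 5740 = 20808*√51 + 5740 = 5740 + 20808*√51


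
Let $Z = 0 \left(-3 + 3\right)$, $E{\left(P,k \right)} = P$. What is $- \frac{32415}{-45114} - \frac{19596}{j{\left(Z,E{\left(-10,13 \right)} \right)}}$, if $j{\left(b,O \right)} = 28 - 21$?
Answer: $- \frac{294609013}{105266} \approx -2798.7$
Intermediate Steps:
$Z = 0$ ($Z = 0 \cdot 0 = 0$)
$j{\left(b,O \right)} = 7$ ($j{\left(b,O \right)} = 28 - 21 = 7$)
$- \frac{32415}{-45114} - \frac{19596}{j{\left(Z,E{\left(-10,13 \right)} \right)}} = - \frac{32415}{-45114} - \frac{19596}{7} = \left(-32415\right) \left(- \frac{1}{45114}\right) - \frac{19596}{7} = \frac{10805}{15038} - \frac{19596}{7} = - \frac{294609013}{105266}$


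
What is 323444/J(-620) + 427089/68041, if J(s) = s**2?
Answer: 46545116201/6538740100 ≈ 7.1184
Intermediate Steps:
323444/J(-620) + 427089/68041 = 323444/((-620)**2) + 427089/68041 = 323444/384400 + 427089*(1/68041) = 323444*(1/384400) + 427089/68041 = 80861/96100 + 427089/68041 = 46545116201/6538740100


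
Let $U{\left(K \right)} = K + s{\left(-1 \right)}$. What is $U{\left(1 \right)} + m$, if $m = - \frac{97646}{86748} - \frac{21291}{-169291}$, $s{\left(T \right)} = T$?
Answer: $- \frac{7341818659}{7342827834} \approx -0.99986$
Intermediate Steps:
$m = - \frac{7341818659}{7342827834}$ ($m = \left(-97646\right) \frac{1}{86748} - - \frac{21291}{169291} = - \frac{48823}{43374} + \frac{21291}{169291} = - \frac{7341818659}{7342827834} \approx -0.99986$)
$U{\left(K \right)} = -1 + K$ ($U{\left(K \right)} = K - 1 = -1 + K$)
$U{\left(1 \right)} + m = \left(-1 + 1\right) - \frac{7341818659}{7342827834} = 0 - \frac{7341818659}{7342827834} = - \frac{7341818659}{7342827834}$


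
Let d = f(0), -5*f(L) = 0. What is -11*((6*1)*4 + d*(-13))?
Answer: -264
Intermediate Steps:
f(L) = 0 (f(L) = -⅕*0 = 0)
d = 0
-11*((6*1)*4 + d*(-13)) = -11*((6*1)*4 + 0*(-13)) = -11*(6*4 + 0) = -11*(24 + 0) = -11*24 = -264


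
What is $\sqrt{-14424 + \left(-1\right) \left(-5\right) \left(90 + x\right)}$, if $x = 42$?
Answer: $2 i \sqrt{3441} \approx 117.32 i$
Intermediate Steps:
$\sqrt{-14424 + \left(-1\right) \left(-5\right) \left(90 + x\right)} = \sqrt{-14424 + \left(-1\right) \left(-5\right) \left(90 + 42\right)} = \sqrt{-14424 + 5 \cdot 132} = \sqrt{-14424 + 660} = \sqrt{-13764} = 2 i \sqrt{3441}$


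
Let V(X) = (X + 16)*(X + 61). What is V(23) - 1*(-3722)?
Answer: 6998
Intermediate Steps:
V(X) = (16 + X)*(61 + X)
V(23) - 1*(-3722) = (976 + 23² + 77*23) - 1*(-3722) = (976 + 529 + 1771) + 3722 = 3276 + 3722 = 6998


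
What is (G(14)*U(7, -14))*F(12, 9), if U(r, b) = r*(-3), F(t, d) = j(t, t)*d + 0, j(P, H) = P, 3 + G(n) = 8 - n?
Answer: 20412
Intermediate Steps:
G(n) = 5 - n (G(n) = -3 + (8 - n) = 5 - n)
F(t, d) = d*t (F(t, d) = t*d + 0 = d*t + 0 = d*t)
U(r, b) = -3*r
(G(14)*U(7, -14))*F(12, 9) = ((5 - 1*14)*(-3*7))*(9*12) = ((5 - 14)*(-21))*108 = -9*(-21)*108 = 189*108 = 20412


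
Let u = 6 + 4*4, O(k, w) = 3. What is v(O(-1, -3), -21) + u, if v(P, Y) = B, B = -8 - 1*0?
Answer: 14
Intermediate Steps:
B = -8 (B = -8 + 0 = -8)
v(P, Y) = -8
u = 22 (u = 6 + 16 = 22)
v(O(-1, -3), -21) + u = -8 + 22 = 14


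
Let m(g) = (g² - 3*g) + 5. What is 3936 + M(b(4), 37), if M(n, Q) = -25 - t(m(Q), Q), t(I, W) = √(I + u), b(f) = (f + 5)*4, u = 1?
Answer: 3911 - 4*√79 ≈ 3875.4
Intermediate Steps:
m(g) = 5 + g² - 3*g
b(f) = 20 + 4*f (b(f) = (5 + f)*4 = 20 + 4*f)
t(I, W) = √(1 + I) (t(I, W) = √(I + 1) = √(1 + I))
M(n, Q) = -25 - √(6 + Q² - 3*Q) (M(n, Q) = -25 - √(1 + (5 + Q² - 3*Q)) = -25 - √(6 + Q² - 3*Q))
3936 + M(b(4), 37) = 3936 + (-25 - √(6 + 37² - 3*37)) = 3936 + (-25 - √(6 + 1369 - 111)) = 3936 + (-25 - √1264) = 3936 + (-25 - 4*√79) = 3911 - 4*√79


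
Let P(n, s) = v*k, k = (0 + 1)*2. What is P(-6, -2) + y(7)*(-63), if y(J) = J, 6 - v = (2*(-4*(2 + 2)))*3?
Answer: -237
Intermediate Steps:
k = 2 (k = 1*2 = 2)
v = 102 (v = 6 - 2*(-4*(2 + 2))*3 = 6 - 2*(-4*4)*3 = 6 - 2*(-16)*3 = 6 - (-32)*3 = 6 - 1*(-96) = 6 + 96 = 102)
P(n, s) = 204 (P(n, s) = 102*2 = 204)
P(-6, -2) + y(7)*(-63) = 204 + 7*(-63) = 204 - 441 = -237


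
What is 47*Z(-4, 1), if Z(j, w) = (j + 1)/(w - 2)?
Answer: 141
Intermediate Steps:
Z(j, w) = (1 + j)/(-2 + w)
47*Z(-4, 1) = 47*((1 - 4)/(-2 + 1)) = 47*(-3/(-1)) = 47*(-1*(-3)) = 47*3 = 141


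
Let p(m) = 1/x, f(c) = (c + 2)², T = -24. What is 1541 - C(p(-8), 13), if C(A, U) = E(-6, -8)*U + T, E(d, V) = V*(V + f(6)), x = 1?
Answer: 7389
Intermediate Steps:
f(c) = (2 + c)²
p(m) = 1 (p(m) = 1/1 = 1)
E(d, V) = V*(64 + V) (E(d, V) = V*(V + (2 + 6)²) = V*(V + 8²) = V*(V + 64) = V*(64 + V))
C(A, U) = -24 - 448*U (C(A, U) = (-8*(64 - 8))*U - 24 = (-8*56)*U - 24 = -448*U - 24 = -24 - 448*U)
1541 - C(p(-8), 13) = 1541 - (-24 - 448*13) = 1541 - (-24 - 5824) = 1541 - 1*(-5848) = 1541 + 5848 = 7389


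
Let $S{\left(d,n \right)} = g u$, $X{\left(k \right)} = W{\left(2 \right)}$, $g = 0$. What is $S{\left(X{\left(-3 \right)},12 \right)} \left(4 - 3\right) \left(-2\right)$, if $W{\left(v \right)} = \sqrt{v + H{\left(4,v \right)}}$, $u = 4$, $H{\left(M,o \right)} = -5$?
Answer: $0$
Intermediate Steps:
$W{\left(v \right)} = \sqrt{-5 + v}$ ($W{\left(v \right)} = \sqrt{v - 5} = \sqrt{-5 + v}$)
$X{\left(k \right)} = i \sqrt{3}$ ($X{\left(k \right)} = \sqrt{-5 + 2} = \sqrt{-3} = i \sqrt{3}$)
$S{\left(d,n \right)} = 0$ ($S{\left(d,n \right)} = 0 \cdot 4 = 0$)
$S{\left(X{\left(-3 \right)},12 \right)} \left(4 - 3\right) \left(-2\right) = 0 \left(4 - 3\right) \left(-2\right) = 0 \cdot 1 \left(-2\right) = 0 \left(-2\right) = 0$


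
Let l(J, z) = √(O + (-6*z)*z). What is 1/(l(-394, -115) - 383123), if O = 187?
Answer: -383123/146783312292 - I*√79163/146783312292 ≈ -2.6101e-6 - 1.9168e-9*I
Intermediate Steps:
l(J, z) = √(187 - 6*z²) (l(J, z) = √(187 + (-6*z)*z) = √(187 - 6*z²))
1/(l(-394, -115) - 383123) = 1/(√(187 - 6*(-115)²) - 383123) = 1/(√(187 - 6*13225) - 383123) = 1/(√(187 - 79350) - 383123) = 1/(√(-79163) - 383123) = 1/(I*√79163 - 383123) = 1/(-383123 + I*√79163)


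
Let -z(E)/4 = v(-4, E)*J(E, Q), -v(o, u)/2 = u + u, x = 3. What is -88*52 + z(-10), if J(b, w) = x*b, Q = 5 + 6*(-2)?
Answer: 224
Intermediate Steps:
v(o, u) = -4*u (v(o, u) = -2*(u + u) = -4*u)
Q = -7 (Q = 5 - 12 = -7)
J(b, w) = 3*b
z(E) = 48*E² (z(E) = -4*(-4*E)*3*E = -(-48)*E² = 48*E²)
-88*52 + z(-10) = -88*52 + 48*(-10)² = -4576 + 48*100 = -4576 + 4800 = 224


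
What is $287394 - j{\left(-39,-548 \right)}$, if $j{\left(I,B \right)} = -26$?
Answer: $287420$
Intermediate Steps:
$287394 - j{\left(-39,-548 \right)} = 287394 - -26 = 287394 + 26 = 287420$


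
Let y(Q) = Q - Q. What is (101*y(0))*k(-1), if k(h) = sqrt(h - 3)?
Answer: 0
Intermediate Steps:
y(Q) = 0
k(h) = sqrt(-3 + h)
(101*y(0))*k(-1) = (101*0)*sqrt(-3 - 1) = 0*sqrt(-4) = 0*(2*I) = 0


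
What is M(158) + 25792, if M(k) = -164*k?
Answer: -120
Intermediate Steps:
M(158) + 25792 = -164*158 + 25792 = -25912 + 25792 = -120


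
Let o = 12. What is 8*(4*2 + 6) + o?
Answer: 124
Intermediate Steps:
8*(4*2 + 6) + o = 8*(4*2 + 6) + 12 = 8*(8 + 6) + 12 = 8*14 + 12 = 112 + 12 = 124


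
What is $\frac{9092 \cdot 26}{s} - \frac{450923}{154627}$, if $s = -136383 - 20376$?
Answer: $- \frac{9748984031}{2203561263} \approx -4.4242$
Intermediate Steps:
$s = -156759$ ($s = -136383 - 20376 = -156759$)
$\frac{9092 \cdot 26}{s} - \frac{450923}{154627} = \frac{9092 \cdot 26}{-156759} - \frac{450923}{154627} = 236392 \left(- \frac{1}{156759}\right) - \frac{40993}{14057} = - \frac{236392}{156759} - \frac{40993}{14057} = - \frac{9748984031}{2203561263}$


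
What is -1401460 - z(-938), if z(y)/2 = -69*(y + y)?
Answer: -1660348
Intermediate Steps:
z(y) = -276*y (z(y) = 2*(-69*(y + y)) = 2*(-138*y) = -276*y)
-1401460 - z(-938) = -1401460 - (-276)*(-938) = -1401460 - 1*258888 = -1401460 - 258888 = -1660348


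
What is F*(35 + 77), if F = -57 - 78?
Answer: -15120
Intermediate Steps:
F = -135
F*(35 + 77) = -135*(35 + 77) = -135*112 = -15120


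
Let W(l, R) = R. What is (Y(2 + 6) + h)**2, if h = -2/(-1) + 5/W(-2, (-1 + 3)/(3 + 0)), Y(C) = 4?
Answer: 729/4 ≈ 182.25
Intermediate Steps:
h = 19/2 (h = -2/(-1) + 5/(((-1 + 3)/(3 + 0))) = -2*(-1) + 5/((2/3)) = 2 + 5/((2*(1/3))) = 2 + 5/(2/3) = 2 + 5*(3/2) = 2 + 15/2 = 19/2 ≈ 9.5000)
(Y(2 + 6) + h)**2 = (4 + 19/2)**2 = (27/2)**2 = 729/4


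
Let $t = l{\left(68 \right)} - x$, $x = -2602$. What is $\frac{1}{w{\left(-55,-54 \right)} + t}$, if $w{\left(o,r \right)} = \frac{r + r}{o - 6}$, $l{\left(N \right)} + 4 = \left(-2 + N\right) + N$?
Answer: $\frac{61}{166760} \approx 0.0003658$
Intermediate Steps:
$l{\left(N \right)} = -6 + 2 N$ ($l{\left(N \right)} = -4 + \left(\left(-2 + N\right) + N\right) = -4 + \left(-2 + 2 N\right) = -6 + 2 N$)
$w{\left(o,r \right)} = \frac{2 r}{-6 + o}$
$t = 2732$ ($t = \left(-6 + 2 \cdot 68\right) - -2602 = \left(-6 + 136\right) + 2602 = 130 + 2602 = 2732$)
$\frac{1}{w{\left(-55,-54 \right)} + t} = \frac{1}{2 \left(-54\right) \frac{1}{-6 - 55} + 2732} = \frac{1}{2 \left(-54\right) \frac{1}{-61} + 2732} = \frac{1}{2 \left(-54\right) \left(- \frac{1}{61}\right) + 2732} = \frac{1}{\frac{108}{61} + 2732} = \frac{1}{\frac{166760}{61}} = \frac{61}{166760}$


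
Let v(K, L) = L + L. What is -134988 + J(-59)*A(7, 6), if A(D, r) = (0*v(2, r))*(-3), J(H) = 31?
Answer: -134988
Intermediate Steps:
v(K, L) = 2*L
A(D, r) = 0 (A(D, r) = (0*(2*r))*(-3) = 0*(-3) = 0)
-134988 + J(-59)*A(7, 6) = -134988 + 31*0 = -134988 + 0 = -134988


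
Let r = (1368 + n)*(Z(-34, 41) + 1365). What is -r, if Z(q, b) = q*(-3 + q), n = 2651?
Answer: -10541837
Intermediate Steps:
r = 10541837 (r = (1368 + 2651)*(-34*(-3 - 34) + 1365) = 4019*(-34*(-37) + 1365) = 4019*(1258 + 1365) = 4019*2623 = 10541837)
-r = -1*10541837 = -10541837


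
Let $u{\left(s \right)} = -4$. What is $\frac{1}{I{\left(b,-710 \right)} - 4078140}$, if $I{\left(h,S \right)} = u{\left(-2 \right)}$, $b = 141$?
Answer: $- \frac{1}{4078144} \approx -2.4521 \cdot 10^{-7}$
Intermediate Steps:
$I{\left(h,S \right)} = -4$
$\frac{1}{I{\left(b,-710 \right)} - 4078140} = \frac{1}{-4 - 4078140} = \frac{1}{-4078144} = - \frac{1}{4078144}$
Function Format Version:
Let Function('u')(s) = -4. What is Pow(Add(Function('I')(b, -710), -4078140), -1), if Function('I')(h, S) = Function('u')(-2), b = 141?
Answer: Rational(-1, 4078144) ≈ -2.4521e-7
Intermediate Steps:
Function('I')(h, S) = -4
Pow(Add(Function('I')(b, -710), -4078140), -1) = Pow(Add(-4, -4078140), -1) = Pow(-4078144, -1) = Rational(-1, 4078144)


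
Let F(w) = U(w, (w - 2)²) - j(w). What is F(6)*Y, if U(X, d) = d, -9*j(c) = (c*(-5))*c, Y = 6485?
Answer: -25940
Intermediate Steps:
j(c) = 5*c²/9 (j(c) = -c*(-5)*c/9 = -(-5*c)*c/9 = -(-5)*c²/9 = 5*c²/9)
F(w) = (-2 + w)² - 5*w²/9 (F(w) = (w - 2)² - 5*w²/9 = (-2 + w)² - 5*w²/9)
F(6)*Y = (4 - 4*6 + (4/9)*6²)*6485 = (4 - 24 + (4/9)*36)*6485 = (4 - 24 + 16)*6485 = -4*6485 = -25940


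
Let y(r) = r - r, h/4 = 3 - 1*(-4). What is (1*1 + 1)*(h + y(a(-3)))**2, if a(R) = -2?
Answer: 1568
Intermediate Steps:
h = 28 (h = 4*(3 - 1*(-4)) = 4*(3 + 4) = 4*7 = 28)
y(r) = 0
(1*1 + 1)*(h + y(a(-3)))**2 = (1*1 + 1)*(28 + 0)**2 = (1 + 1)*28**2 = 2*784 = 1568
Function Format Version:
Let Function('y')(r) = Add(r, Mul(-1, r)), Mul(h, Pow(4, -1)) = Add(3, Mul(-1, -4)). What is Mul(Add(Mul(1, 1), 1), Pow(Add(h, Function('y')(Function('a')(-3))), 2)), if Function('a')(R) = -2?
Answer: 1568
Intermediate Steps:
h = 28 (h = Mul(4, Add(3, Mul(-1, -4))) = Mul(4, Add(3, 4)) = Mul(4, 7) = 28)
Function('y')(r) = 0
Mul(Add(Mul(1, 1), 1), Pow(Add(h, Function('y')(Function('a')(-3))), 2)) = Mul(Add(Mul(1, 1), 1), Pow(Add(28, 0), 2)) = Mul(Add(1, 1), Pow(28, 2)) = Mul(2, 784) = 1568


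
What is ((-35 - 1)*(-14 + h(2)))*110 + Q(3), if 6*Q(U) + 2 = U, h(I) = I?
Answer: 285121/6 ≈ 47520.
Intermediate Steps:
Q(U) = -⅓ + U/6
((-35 - 1)*(-14 + h(2)))*110 + Q(3) = ((-35 - 1)*(-14 + 2))*110 + (-⅓ + (⅙)*3) = -36*(-12)*110 + (-⅓ + ½) = 432*110 + ⅙ = 47520 + ⅙ = 285121/6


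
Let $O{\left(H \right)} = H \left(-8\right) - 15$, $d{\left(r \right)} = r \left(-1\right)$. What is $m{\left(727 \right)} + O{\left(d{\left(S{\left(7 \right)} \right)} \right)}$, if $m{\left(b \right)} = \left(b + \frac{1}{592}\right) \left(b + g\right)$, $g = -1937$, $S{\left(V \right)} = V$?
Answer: $- \frac{260370789}{296} \approx -8.7963 \cdot 10^{5}$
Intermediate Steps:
$d{\left(r \right)} = - r$
$O{\left(H \right)} = -15 - 8 H$ ($O{\left(H \right)} = - 8 H - 15 = -15 - 8 H$)
$m{\left(b \right)} = \left(-1937 + b\right) \left(\frac{1}{592} + b\right)$ ($m{\left(b \right)} = \left(b + \frac{1}{592}\right) \left(b - 1937\right) = \left(b + \frac{1}{592}\right) \left(-1937 + b\right) = \left(\frac{1}{592} + b\right) \left(-1937 + b\right) = \left(-1937 + b\right) \left(\frac{1}{592} + b\right)$)
$m{\left(727 \right)} + O{\left(d{\left(S{\left(7 \right)} \right)} \right)} = \left(- \frac{1937}{592} + 727^{2} - \frac{833653081}{592}\right) - \left(15 + 8 \left(\left(-1\right) 7\right)\right) = \left(- \frac{1937}{592} + 528529 - \frac{833653081}{592}\right) - -41 = - \frac{260382925}{296} + \left(-15 + 56\right) = - \frac{260382925}{296} + 41 = - \frac{260370789}{296}$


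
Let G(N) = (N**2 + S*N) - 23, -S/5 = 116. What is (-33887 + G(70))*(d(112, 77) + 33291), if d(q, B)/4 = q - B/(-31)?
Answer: -72827165370/31 ≈ -2.3493e+9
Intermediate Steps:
S = -580 (S = -5*116 = -580)
d(q, B) = 4*q + 4*B/31 (d(q, B) = 4*(q - B/(-31)) = 4*(q - B*(-1)/31) = 4*(q - (-1)*B/31) = 4*(q + B/31) = 4*q + 4*B/31)
G(N) = -23 + N**2 - 580*N (G(N) = (N**2 - 580*N) - 23 = -23 + N**2 - 580*N)
(-33887 + G(70))*(d(112, 77) + 33291) = (-33887 + (-23 + 70**2 - 580*70))*((4*112 + (4/31)*77) + 33291) = (-33887 + (-23 + 4900 - 40600))*((448 + 308/31) + 33291) = (-33887 - 35723)*(14196/31 + 33291) = -69610*1046217/31 = -72827165370/31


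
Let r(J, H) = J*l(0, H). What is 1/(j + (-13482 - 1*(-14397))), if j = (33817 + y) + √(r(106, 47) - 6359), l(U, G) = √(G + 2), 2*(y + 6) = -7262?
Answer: 31095/966904642 - I*√5617/966904642 ≈ 3.2159e-5 - 7.7512e-8*I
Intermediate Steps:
y = -3637 (y = -6 + (½)*(-7262) = -6 - 3631 = -3637)
l(U, G) = √(2 + G)
r(J, H) = J*√(2 + H)
j = 30180 + I*√5617 (j = (33817 - 3637) + √(106*√(2 + 47) - 6359) = 30180 + √(106*√49 - 6359) = 30180 + √(106*7 - 6359) = 30180 + √(742 - 6359) = 30180 + √(-5617) = 30180 + I*√5617 ≈ 30180.0 + 74.947*I)
1/(j + (-13482 - 1*(-14397))) = 1/((30180 + I*√5617) + (-13482 - 1*(-14397))) = 1/((30180 + I*√5617) + (-13482 + 14397)) = 1/((30180 + I*√5617) + 915) = 1/(31095 + I*√5617)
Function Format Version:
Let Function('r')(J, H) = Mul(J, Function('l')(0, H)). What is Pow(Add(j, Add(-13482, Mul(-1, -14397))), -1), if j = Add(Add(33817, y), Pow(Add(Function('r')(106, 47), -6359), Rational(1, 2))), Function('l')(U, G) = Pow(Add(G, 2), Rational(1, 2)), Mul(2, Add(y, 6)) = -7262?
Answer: Add(Rational(31095, 966904642), Mul(Rational(-1, 966904642), I, Pow(5617, Rational(1, 2)))) ≈ Add(3.2159e-5, Mul(-7.7512e-8, I))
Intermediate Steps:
y = -3637 (y = Add(-6, Mul(Rational(1, 2), -7262)) = Add(-6, -3631) = -3637)
Function('l')(U, G) = Pow(Add(2, G), Rational(1, 2))
Function('r')(J, H) = Mul(J, Pow(Add(2, H), Rational(1, 2)))
j = Add(30180, Mul(I, Pow(5617, Rational(1, 2)))) (j = Add(Add(33817, -3637), Pow(Add(Mul(106, Pow(Add(2, 47), Rational(1, 2))), -6359), Rational(1, 2))) = Add(30180, Pow(Add(Mul(106, Pow(49, Rational(1, 2))), -6359), Rational(1, 2))) = Add(30180, Pow(Add(Mul(106, 7), -6359), Rational(1, 2))) = Add(30180, Pow(Add(742, -6359), Rational(1, 2))) = Add(30180, Pow(-5617, Rational(1, 2))) = Add(30180, Mul(I, Pow(5617, Rational(1, 2)))) ≈ Add(30180., Mul(74.947, I)))
Pow(Add(j, Add(-13482, Mul(-1, -14397))), -1) = Pow(Add(Add(30180, Mul(I, Pow(5617, Rational(1, 2)))), Add(-13482, Mul(-1, -14397))), -1) = Pow(Add(Add(30180, Mul(I, Pow(5617, Rational(1, 2)))), Add(-13482, 14397)), -1) = Pow(Add(Add(30180, Mul(I, Pow(5617, Rational(1, 2)))), 915), -1) = Pow(Add(31095, Mul(I, Pow(5617, Rational(1, 2)))), -1)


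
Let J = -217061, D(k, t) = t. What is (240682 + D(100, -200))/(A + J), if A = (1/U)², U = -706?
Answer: -119864886152/108191016595 ≈ -1.1079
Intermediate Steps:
A = 1/498436 (A = (1/(-706))² = (-1/706)² = 1/498436 ≈ 2.0063e-6)
(240682 + D(100, -200))/(A + J) = (240682 - 200)/(1/498436 - 217061) = 240482/(-108191016595/498436) = 240482*(-498436/108191016595) = -119864886152/108191016595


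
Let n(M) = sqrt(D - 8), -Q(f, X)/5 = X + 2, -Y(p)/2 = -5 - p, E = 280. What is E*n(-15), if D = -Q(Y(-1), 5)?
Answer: 840*sqrt(3) ≈ 1454.9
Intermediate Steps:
Y(p) = 10 + 2*p (Y(p) = -2*(-5 - p) = 10 + 2*p)
Q(f, X) = -10 - 5*X (Q(f, X) = -5*(X + 2) = -5*(2 + X) = -10 - 5*X)
D = 35 (D = -(-10 - 5*5) = -(-10 - 25) = -1*(-35) = 35)
n(M) = 3*sqrt(3) (n(M) = sqrt(35 - 8) = sqrt(27) = 3*sqrt(3))
E*n(-15) = 280*(3*sqrt(3)) = 840*sqrt(3)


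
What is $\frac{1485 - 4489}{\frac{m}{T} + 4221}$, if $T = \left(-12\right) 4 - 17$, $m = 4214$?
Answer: $- \frac{195260}{270151} \approx -0.72278$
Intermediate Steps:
$T = -65$ ($T = -48 - 17 = -65$)
$\frac{1485 - 4489}{\frac{m}{T} + 4221} = \frac{1485 - 4489}{\frac{4214}{-65} + 4221} = - \frac{3004}{4214 \left(- \frac{1}{65}\right) + 4221} = - \frac{3004}{- \frac{4214}{65} + 4221} = - \frac{3004}{\frac{270151}{65}} = \left(-3004\right) \frac{65}{270151} = - \frac{195260}{270151}$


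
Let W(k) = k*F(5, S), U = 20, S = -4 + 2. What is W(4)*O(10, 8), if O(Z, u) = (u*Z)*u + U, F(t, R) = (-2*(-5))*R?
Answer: -52800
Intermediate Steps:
S = -2
F(t, R) = 10*R
W(k) = -20*k (W(k) = k*(10*(-2)) = k*(-20) = -20*k)
O(Z, u) = 20 + Z*u² (O(Z, u) = (u*Z)*u + 20 = (Z*u)*u + 20 = Z*u² + 20 = 20 + Z*u²)
W(4)*O(10, 8) = (-20*4)*(20 + 10*8²) = -80*(20 + 10*64) = -80*(20 + 640) = -80*660 = -52800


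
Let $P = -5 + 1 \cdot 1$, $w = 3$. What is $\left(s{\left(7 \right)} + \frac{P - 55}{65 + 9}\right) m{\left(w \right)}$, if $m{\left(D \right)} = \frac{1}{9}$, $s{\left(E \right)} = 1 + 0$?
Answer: $\frac{5}{222} \approx 0.022523$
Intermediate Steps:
$s{\left(E \right)} = 1$
$P = -4$ ($P = -5 + 1 = -4$)
$m{\left(D \right)} = \frac{1}{9}$
$\left(s{\left(7 \right)} + \frac{P - 55}{65 + 9}\right) m{\left(w \right)} = \left(1 + \frac{-4 - 55}{65 + 9}\right) \frac{1}{9} = \left(1 - \frac{59}{74}\right) \frac{1}{9} = \frac{15}{74} \cdot \frac{1}{9} = \frac{5}{222}$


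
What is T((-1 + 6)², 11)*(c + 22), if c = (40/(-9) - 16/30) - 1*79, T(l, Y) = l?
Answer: -13945/9 ≈ -1549.4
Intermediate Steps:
c = -3779/45 (c = (40*(-⅑) - 16*1/30) - 79 = (-40/9 - 8/15) - 79 = -224/45 - 79 = -3779/45 ≈ -83.978)
T((-1 + 6)², 11)*(c + 22) = (-1 + 6)²*(-3779/45 + 22) = 5²*(-2789/45) = 25*(-2789/45) = -13945/9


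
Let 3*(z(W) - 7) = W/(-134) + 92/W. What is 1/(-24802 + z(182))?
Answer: -6097/151176848 ≈ -4.0330e-5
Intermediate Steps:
z(W) = 7 - W/402 + 92/(3*W) (z(W) = 7 + (W/(-134) + 92/W)/3 = 7 + (W*(-1/134) + 92/W)/3 = 7 + (-W/134 + 92/W)/3 = 7 + (92/W - W/134)/3 = 7 + (-W/402 + 92/(3*W)) = 7 - W/402 + 92/(3*W))
1/(-24802 + z(182)) = 1/(-24802 + (1/402)*(12328 - 1*182*(-2814 + 182))/182) = 1/(-24802 + (1/402)*(1/182)*(12328 - 1*182*(-2632))) = 1/(-24802 + (1/402)*(1/182)*(12328 + 479024)) = 1/(-24802 + (1/402)*(1/182)*491352) = 1/(-24802 + 40946/6097) = 1/(-151176848/6097) = -6097/151176848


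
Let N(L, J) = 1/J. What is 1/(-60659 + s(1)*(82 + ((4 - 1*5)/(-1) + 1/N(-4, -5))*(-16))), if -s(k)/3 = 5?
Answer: -1/62849 ≈ -1.5911e-5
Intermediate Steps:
s(k) = -15 (s(k) = -3*5 = -15)
1/(-60659 + s(1)*(82 + ((4 - 1*5)/(-1) + 1/N(-4, -5))*(-16))) = 1/(-60659 - 15*(82 + ((4 - 1*5)/(-1) + 1/1/(-5))*(-16))) = 1/(-60659 - 15*(82 + ((4 - 5)*(-1) + 1/(-1/5))*(-16))) = 1/(-60659 - 15*(82 + (-1*(-1) + 1*(-5))*(-16))) = 1/(-60659 - 15*(82 + (1 - 5)*(-16))) = 1/(-60659 - 15*(82 - 4*(-16))) = 1/(-60659 - 15*(82 + 64)) = 1/(-60659 - 15*146) = 1/(-60659 - 2190) = 1/(-62849) = -1/62849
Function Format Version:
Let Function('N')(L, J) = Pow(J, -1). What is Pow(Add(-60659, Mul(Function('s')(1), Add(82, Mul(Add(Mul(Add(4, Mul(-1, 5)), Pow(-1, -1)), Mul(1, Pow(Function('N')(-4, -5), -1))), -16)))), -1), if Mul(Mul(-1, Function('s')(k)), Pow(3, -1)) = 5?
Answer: Rational(-1, 62849) ≈ -1.5911e-5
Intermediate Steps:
Function('s')(k) = -15 (Function('s')(k) = Mul(-3, 5) = -15)
Pow(Add(-60659, Mul(Function('s')(1), Add(82, Mul(Add(Mul(Add(4, Mul(-1, 5)), Pow(-1, -1)), Mul(1, Pow(Function('N')(-4, -5), -1))), -16)))), -1) = Pow(Add(-60659, Mul(-15, Add(82, Mul(Add(Mul(Add(4, Mul(-1, 5)), Pow(-1, -1)), Mul(1, Pow(Pow(-5, -1), -1))), -16)))), -1) = Pow(Add(-60659, Mul(-15, Add(82, Mul(Add(Mul(Add(4, -5), -1), Mul(1, Pow(Rational(-1, 5), -1))), -16)))), -1) = Pow(Add(-60659, Mul(-15, Add(82, Mul(Add(Mul(-1, -1), Mul(1, -5)), -16)))), -1) = Pow(Add(-60659, Mul(-15, Add(82, Mul(Add(1, -5), -16)))), -1) = Pow(Add(-60659, Mul(-15, Add(82, Mul(-4, -16)))), -1) = Pow(Add(-60659, Mul(-15, Add(82, 64))), -1) = Pow(Add(-60659, Mul(-15, 146)), -1) = Pow(Add(-60659, -2190), -1) = Pow(-62849, -1) = Rational(-1, 62849)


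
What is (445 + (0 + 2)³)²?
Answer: 205209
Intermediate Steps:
(445 + (0 + 2)³)² = (445 + 2³)² = (445 + 8)² = 453² = 205209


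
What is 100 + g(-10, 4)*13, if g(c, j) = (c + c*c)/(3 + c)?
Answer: -470/7 ≈ -67.143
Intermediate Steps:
g(c, j) = (c + c**2)/(3 + c)
100 + g(-10, 4)*13 = 100 - 10*(1 - 10)/(3 - 10)*13 = 100 - 10*(-9)/(-7)*13 = 100 - 10*(-1/7)*(-9)*13 = 100 - 90/7*13 = 100 - 1170/7 = -470/7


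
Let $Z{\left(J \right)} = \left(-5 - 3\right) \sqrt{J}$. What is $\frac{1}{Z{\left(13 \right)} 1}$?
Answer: $- \frac{\sqrt{13}}{104} \approx -0.034669$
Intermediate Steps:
$Z{\left(J \right)} = - 8 \sqrt{J}$ ($Z{\left(J \right)} = \left(-5 - 3\right) \sqrt{J} = - 8 \sqrt{J}$)
$\frac{1}{Z{\left(13 \right)} 1} = \frac{1}{- 8 \sqrt{13} \cdot 1} = \frac{1}{\left(-8\right) \sqrt{13}} = - \frac{\sqrt{13}}{104}$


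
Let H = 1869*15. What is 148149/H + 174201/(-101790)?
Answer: 15105721/4227678 ≈ 3.5731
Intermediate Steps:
H = 28035
148149/H + 174201/(-101790) = 148149/28035 + 174201/(-101790) = 148149*(1/28035) + 174201*(-1/101790) = 16461/3115 - 58067/33930 = 15105721/4227678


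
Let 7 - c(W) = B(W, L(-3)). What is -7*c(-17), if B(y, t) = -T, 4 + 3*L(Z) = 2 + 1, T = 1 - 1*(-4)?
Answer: -84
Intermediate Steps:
T = 5 (T = 1 + 4 = 5)
L(Z) = -⅓ (L(Z) = -4/3 + (2 + 1)/3 = -4/3 + (⅓)*3 = -4/3 + 1 = -⅓)
B(y, t) = -5 (B(y, t) = -1*5 = -5)
c(W) = 12 (c(W) = 7 - 1*(-5) = 7 + 5 = 12)
-7*c(-17) = -7*12 = -84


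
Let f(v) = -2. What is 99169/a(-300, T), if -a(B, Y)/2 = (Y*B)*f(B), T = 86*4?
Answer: -99169/412800 ≈ -0.24023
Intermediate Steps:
T = 344
a(B, Y) = 4*B*Y (a(B, Y) = -2*Y*B*(-2) = -2*B*Y*(-2) = -(-4)*B*Y = 4*B*Y)
99169/a(-300, T) = 99169/((4*(-300)*344)) = 99169/(-412800) = 99169*(-1/412800) = -99169/412800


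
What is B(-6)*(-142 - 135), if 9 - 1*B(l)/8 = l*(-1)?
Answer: -6648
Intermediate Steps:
B(l) = 72 + 8*l (B(l) = 72 - 8*l*(-1) = 72 - (-8)*l = 72 + 8*l)
B(-6)*(-142 - 135) = (72 + 8*(-6))*(-142 - 135) = (72 - 48)*(-277) = 24*(-277) = -6648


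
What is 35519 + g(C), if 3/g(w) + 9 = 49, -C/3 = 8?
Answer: 1420763/40 ≈ 35519.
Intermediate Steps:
C = -24 (C = -3*8 = -24)
g(w) = 3/40 (g(w) = 3/(-9 + 49) = 3/40)
35519 + g(C) = 35519 + 3/40 = 1420763/40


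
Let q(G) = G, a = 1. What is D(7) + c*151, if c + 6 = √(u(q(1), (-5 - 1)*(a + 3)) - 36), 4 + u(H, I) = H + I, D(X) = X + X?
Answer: -892 + 453*I*√7 ≈ -892.0 + 1198.5*I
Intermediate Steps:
D(X) = 2*X
u(H, I) = -4 + H + I (u(H, I) = -4 + (H + I) = -4 + H + I)
c = -6 + 3*I*√7 (c = -6 + √((-4 + 1 + (-5 - 1)*(1 + 3)) - 36) = -6 + √((-4 + 1 - 6*4) - 36) = -6 + √((-4 + 1 - 24) - 36) = -6 + √(-27 - 36) = -6 + √(-63) = -6 + 3*I*√7 ≈ -6.0 + 7.9373*I)
D(7) + c*151 = 2*7 + (-6 + 3*I*√7)*151 = 14 + (-906 + 453*I*√7) = -892 + 453*I*√7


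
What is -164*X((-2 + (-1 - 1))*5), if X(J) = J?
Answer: 3280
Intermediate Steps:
-164*X((-2 + (-1 - 1))*5) = -164*(-2 + (-1 - 1))*5 = -164*(-2 - 2)*5 = -(-656)*5 = -164*(-20) = 3280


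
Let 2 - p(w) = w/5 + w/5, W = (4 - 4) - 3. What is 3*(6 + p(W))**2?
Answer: 6348/25 ≈ 253.92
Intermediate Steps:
W = -3 (W = 0 - 3 = -3)
p(w) = 2 - 2*w/5 (p(w) = 2 - (w/5 + w/5) = 2 - 2*w/5)
3*(6 + p(W))**2 = 3*(6 + (2 - 2/5*(-3)))**2 = 3*(6 + (2 + 6/5))**2 = 3*(6 + 16/5)**2 = 3*(46/5)**2 = 3*(2116/25) = 6348/25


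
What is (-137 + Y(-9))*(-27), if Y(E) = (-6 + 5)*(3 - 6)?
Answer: 3618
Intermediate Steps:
Y(E) = 3 (Y(E) = -1*(-3) = 3)
(-137 + Y(-9))*(-27) = (-137 + 3)*(-27) = -134*(-27) = 3618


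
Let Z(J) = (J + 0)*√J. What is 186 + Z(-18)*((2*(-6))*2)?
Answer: 186 + 1296*I*√2 ≈ 186.0 + 1832.8*I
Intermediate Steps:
Z(J) = J^(3/2) (Z(J) = J*√J = J^(3/2))
186 + Z(-18)*((2*(-6))*2) = 186 + (-18)^(3/2)*((2*(-6))*2) = 186 + (-54*I*√2)*(-12*2) = 186 - 54*I*√2*(-24) = 186 + 1296*I*√2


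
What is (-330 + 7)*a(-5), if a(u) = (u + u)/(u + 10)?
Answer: 646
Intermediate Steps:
a(u) = 2*u/(10 + u) (a(u) = (2*u)/(10 + u) = 2*u/(10 + u))
(-330 + 7)*a(-5) = (-330 + 7)*(2*(-5)/(10 - 5)) = -646*(-5)/5 = -323*(-2) = 646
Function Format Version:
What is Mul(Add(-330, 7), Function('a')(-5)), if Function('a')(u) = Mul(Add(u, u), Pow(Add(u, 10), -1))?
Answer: 646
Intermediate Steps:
Function('a')(u) = Mul(2, u, Pow(Add(10, u), -1)) (Function('a')(u) = Mul(Mul(2, u), Pow(Add(10, u), -1)) = Mul(2, u, Pow(Add(10, u), -1)))
Mul(Add(-330, 7), Function('a')(-5)) = Mul(Add(-330, 7), Mul(2, -5, Pow(Add(10, -5), -1))) = Mul(-323, Mul(2, -5, Pow(5, -1))) = Mul(-323, Mul(2, -5, Rational(1, 5))) = Mul(-323, -2) = 646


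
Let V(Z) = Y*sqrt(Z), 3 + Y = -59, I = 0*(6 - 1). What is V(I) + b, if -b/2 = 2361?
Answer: -4722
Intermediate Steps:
b = -4722 (b = -2*2361 = -4722)
I = 0 (I = 0*5 = 0)
Y = -62 (Y = -3 - 59 = -62)
V(Z) = -62*sqrt(Z)
V(I) + b = -62*sqrt(0) - 4722 = -62*0 - 4722 = 0 - 4722 = -4722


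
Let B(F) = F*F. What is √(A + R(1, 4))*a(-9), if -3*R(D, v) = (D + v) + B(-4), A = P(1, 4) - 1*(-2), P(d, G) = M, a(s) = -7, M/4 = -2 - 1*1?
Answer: -7*I*√17 ≈ -28.862*I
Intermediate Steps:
M = -12 (M = 4*(-2 - 1*1) = 4*(-2 - 1) = 4*(-3) = -12)
B(F) = F²
P(d, G) = -12
A = -10 (A = -12 - 1*(-2) = -12 + 2 = -10)
R(D, v) = -16/3 - D/3 - v/3 (R(D, v) = -((D + v) + (-4)²)/3 = -((D + v) + 16)/3 = -(16 + D + v)/3 = -16/3 - D/3 - v/3)
√(A + R(1, 4))*a(-9) = √(-10 + (-16/3 - ⅓*1 - ⅓*4))*(-7) = √(-10 + (-16/3 - ⅓ - 4/3))*(-7) = √(-10 - 7)*(-7) = √(-17)*(-7) = (I*√17)*(-7) = -7*I*√17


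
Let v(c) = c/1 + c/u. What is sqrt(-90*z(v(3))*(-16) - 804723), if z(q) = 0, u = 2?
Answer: I*sqrt(804723) ≈ 897.06*I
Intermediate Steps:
v(c) = 3*c/2 (v(c) = c/1 + c/2 = c*1 + c*(1/2) = c + c/2 = 3*c/2)
sqrt(-90*z(v(3))*(-16) - 804723) = sqrt(-90*0*(-16) - 804723) = sqrt(0*(-16) - 804723) = sqrt(0 - 804723) = sqrt(-804723) = I*sqrt(804723)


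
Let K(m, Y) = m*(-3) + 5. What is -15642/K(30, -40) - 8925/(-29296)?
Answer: 459006657/2490160 ≈ 184.33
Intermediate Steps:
K(m, Y) = 5 - 3*m (K(m, Y) = -3*m + 5 = 5 - 3*m)
-15642/K(30, -40) - 8925/(-29296) = -15642/(5 - 3*30) - 8925/(-29296) = -15642/(5 - 90) - 8925*(-1/29296) = -15642/(-85) + 8925/29296 = -15642*(-1/85) + 8925/29296 = 15642/85 + 8925/29296 = 459006657/2490160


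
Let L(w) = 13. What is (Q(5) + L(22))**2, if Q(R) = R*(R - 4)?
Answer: 324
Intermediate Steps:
Q(R) = R*(-4 + R)
(Q(5) + L(22))**2 = (5*(-4 + 5) + 13)**2 = (5*1 + 13)**2 = (5 + 13)**2 = 18**2 = 324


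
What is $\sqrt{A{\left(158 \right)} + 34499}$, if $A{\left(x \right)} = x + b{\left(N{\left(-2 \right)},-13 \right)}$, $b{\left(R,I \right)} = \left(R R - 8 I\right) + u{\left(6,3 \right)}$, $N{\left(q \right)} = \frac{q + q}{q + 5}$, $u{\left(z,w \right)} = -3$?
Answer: $\frac{\sqrt{312838}}{3} \approx 186.44$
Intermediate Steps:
$N{\left(q \right)} = \frac{2 q}{5 + q}$
$b{\left(R,I \right)} = -3 + R^{2} - 8 I$ ($b{\left(R,I \right)} = \left(R R - 8 I\right) - 3 = \left(R^{2} - 8 I\right) - 3 = -3 + R^{2} - 8 I$)
$A{\left(x \right)} = \frac{925}{9} + x$ ($A{\left(x \right)} = x - \left(-101 - \frac{16}{\left(5 - 2\right)^{2}}\right) = x + \left(-3 + \left(2 \left(-2\right) \frac{1}{3}\right)^{2} + 104\right) = x + \left(-3 + \left(- \frac{4}{3}\right)^{2} + 104\right) = x + \left(-3 + \frac{16}{9} + 104\right) = x + \frac{925}{9} = \frac{925}{9} + x$)
$\sqrt{A{\left(158 \right)} + 34499} = \sqrt{\left(\frac{925}{9} + 158\right) + 34499} = \sqrt{\frac{2347}{9} + 34499} = \sqrt{\frac{312838}{9}} = \frac{\sqrt{312838}}{3}$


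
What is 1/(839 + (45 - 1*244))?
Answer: 1/640 ≈ 0.0015625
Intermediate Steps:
1/(839 + (45 - 1*244)) = 1/(839 + (45 - 244)) = 1/(839 - 199) = 1/640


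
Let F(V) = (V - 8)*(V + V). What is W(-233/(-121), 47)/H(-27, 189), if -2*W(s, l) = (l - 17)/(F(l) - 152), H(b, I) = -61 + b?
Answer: 15/309232 ≈ 4.8507e-5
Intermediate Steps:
F(V) = 2*V*(-8 + V) (F(V) = (-8 + V)*(2*V) = 2*V*(-8 + V))
W(s, l) = -(-17 + l)/(2*(-152 + 2*l*(-8 + l))) (W(s, l) = -(l - 17)/(2*(2*l*(-8 + l) - 152)) = -(-17 + l)/(2*(-152 + 2*l*(-8 + l))))
W(-233/(-121), 47)/H(-27, 189) = ((17 - 1*47)/(4*(-76 + 47*(-8 + 47))))/(-61 - 27) = ((17 - 47)/(4*(-76 + 47*39)))/(-88) = ((¼)*(-30)/(-76 + 1833))*(-1/88) = ((¼)*(-30)/1757)*(-1/88) = ((¼)*(1/1757)*(-30))*(-1/88) = -15/3514*(-1/88) = 15/309232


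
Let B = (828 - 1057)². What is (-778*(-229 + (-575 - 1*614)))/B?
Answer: 1103204/52441 ≈ 21.037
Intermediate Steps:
B = 52441 (B = (-229)² = 52441)
(-778*(-229 + (-575 - 1*614)))/B = -778*(-229 + (-575 - 1*614))/52441 = -778*(-229 + (-575 - 614))*(1/52441) = -778*(-229 - 1189)*(1/52441) = -778*(-1418)*(1/52441) = 1103204*(1/52441) = 1103204/52441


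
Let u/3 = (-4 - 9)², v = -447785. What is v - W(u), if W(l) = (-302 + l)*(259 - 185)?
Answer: -462955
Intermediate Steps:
u = 507 (u = 3*(-4 - 9)² = 3*(-13)² = 3*169 = 507)
W(l) = -22348 + 74*l (W(l) = (-302 + l)*74 = -22348 + 74*l)
v - W(u) = -447785 - (-22348 + 74*507) = -447785 - (-22348 + 37518) = -447785 - 1*15170 = -447785 - 15170 = -462955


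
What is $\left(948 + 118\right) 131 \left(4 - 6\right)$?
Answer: $-279292$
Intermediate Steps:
$\left(948 + 118\right) 131 \left(4 - 6\right) = 1066 \cdot 131 \left(4 - 6\right) = 1066 \cdot 131 \left(-2\right) = 1066 \left(-262\right) = -279292$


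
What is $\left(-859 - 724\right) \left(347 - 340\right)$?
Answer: $-11081$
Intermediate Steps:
$\left(-859 - 724\right) \left(347 - 340\right) = \left(-1583\right) 7 = -11081$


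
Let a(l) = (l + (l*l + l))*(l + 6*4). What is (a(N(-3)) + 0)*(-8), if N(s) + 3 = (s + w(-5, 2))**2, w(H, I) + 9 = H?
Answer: -204272640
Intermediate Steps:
w(H, I) = -9 + H
N(s) = -3 + (-14 + s)**2 (N(s) = -3 + (s + (-9 - 5))**2 = -3 + (s - 14)**2 = -3 + (-14 + s)**2)
a(l) = (24 + l)*(l**2 + 2*l) (a(l) = (l + (l**2 + l))*(l + 24) = (l + (l + l**2))*(24 + l) = (l**2 + 2*l)*(24 + l) = (24 + l)*(l**2 + 2*l))
(a(N(-3)) + 0)*(-8) = ((-3 + (-14 - 3)**2)*(48 + (-3 + (-14 - 3)**2)**2 + 26*(-3 + (-14 - 3)**2)) + 0)*(-8) = ((-3 + (-17)**2)*(48 + (-3 + (-17)**2)**2 + 26*(-3 + (-17)**2)) + 0)*(-8) = ((-3 + 289)*(48 + (-3 + 289)**2 + 26*(-3 + 289)) + 0)*(-8) = (286*(48 + 286**2 + 26*286) + 0)*(-8) = (286*(48 + 81796 + 7436) + 0)*(-8) = (286*89280 + 0)*(-8) = (25534080 + 0)*(-8) = 25534080*(-8) = -204272640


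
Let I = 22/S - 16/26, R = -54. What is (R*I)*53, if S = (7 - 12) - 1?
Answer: 159318/13 ≈ 12255.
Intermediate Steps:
S = -6 (S = -5 - 1 = -6)
I = -167/39 (I = 22/(-6) - 16/26 = 22*(-1/6) - 16*1/26 = -11/3 - 8/13 = -167/39 ≈ -4.2821)
(R*I)*53 = -54*(-167/39)*53 = (3006/13)*53 = 159318/13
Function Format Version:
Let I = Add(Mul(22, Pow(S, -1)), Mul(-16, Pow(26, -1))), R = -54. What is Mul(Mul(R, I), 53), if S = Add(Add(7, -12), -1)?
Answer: Rational(159318, 13) ≈ 12255.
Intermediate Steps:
S = -6 (S = Add(-5, -1) = -6)
I = Rational(-167, 39) (I = Add(Mul(22, Pow(-6, -1)), Mul(-16, Pow(26, -1))) = Add(Mul(22, Rational(-1, 6)), Mul(-16, Rational(1, 26))) = Add(Rational(-11, 3), Rational(-8, 13)) = Rational(-167, 39) ≈ -4.2821)
Mul(Mul(R, I), 53) = Mul(Mul(-54, Rational(-167, 39)), 53) = Mul(Rational(3006, 13), 53) = Rational(159318, 13)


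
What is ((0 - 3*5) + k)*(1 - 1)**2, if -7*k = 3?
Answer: 0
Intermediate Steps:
k = -3/7 (k = -1/7*3 = -3/7 ≈ -0.42857)
((0 - 3*5) + k)*(1 - 1)**2 = ((0 - 3*5) - 3/7)*(1 - 1)**2 = ((0 - 15) - 3/7)*0**2 = (-15 - 3/7)*0 = -108/7*0 = 0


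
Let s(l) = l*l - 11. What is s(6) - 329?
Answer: -304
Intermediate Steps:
s(l) = -11 + l² (s(l) = l² - 11 = -11 + l²)
s(6) - 329 = (-11 + 6²) - 329 = (-11 + 36) - 329 = 25 - 329 = -304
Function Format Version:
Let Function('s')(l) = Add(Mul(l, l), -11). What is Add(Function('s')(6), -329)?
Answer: -304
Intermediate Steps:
Function('s')(l) = Add(-11, Pow(l, 2)) (Function('s')(l) = Add(Pow(l, 2), -11) = Add(-11, Pow(l, 2)))
Add(Function('s')(6), -329) = Add(Add(-11, Pow(6, 2)), -329) = Add(Add(-11, 36), -329) = Add(25, -329) = -304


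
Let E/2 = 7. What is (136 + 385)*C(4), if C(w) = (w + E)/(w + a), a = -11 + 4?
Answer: -3126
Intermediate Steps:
E = 14 (E = 2*7 = 14)
a = -7
C(w) = (14 + w)/(-7 + w) (C(w) = (w + 14)/(w - 7) = (14 + w)/(-7 + w))
(136 + 385)*C(4) = (136 + 385)*((14 + 4)/(-7 + 4)) = 521*(18/(-3)) = 521*(-1/3*18) = 521*(-6) = -3126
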